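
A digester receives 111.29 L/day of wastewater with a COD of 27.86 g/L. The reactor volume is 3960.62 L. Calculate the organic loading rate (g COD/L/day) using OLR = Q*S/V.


OLR = Q * S / V
= 111.29 * 27.86 / 3960.62
= 0.7828 g/L/day

0.7828 g/L/day


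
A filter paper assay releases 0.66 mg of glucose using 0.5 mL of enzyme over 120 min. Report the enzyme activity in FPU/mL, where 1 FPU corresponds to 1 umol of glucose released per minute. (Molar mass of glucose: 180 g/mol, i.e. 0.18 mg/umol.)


Activity = glucose_mg / (0.18 mg/umol * V_mL * t_min)
= 0.66 / (0.18 * 0.5 * 120)
= 0.0611 FPU/mL

0.0611 FPU/mL


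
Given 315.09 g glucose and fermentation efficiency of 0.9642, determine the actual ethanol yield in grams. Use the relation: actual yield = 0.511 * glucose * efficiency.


Actual ethanol: m = 0.511 * 315.09 * 0.9642
m = 155.2468 g

155.2468 g


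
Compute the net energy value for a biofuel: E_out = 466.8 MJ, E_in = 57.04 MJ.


NEV = E_out - E_in
= 466.8 - 57.04
= 409.7600 MJ

409.7600 MJ


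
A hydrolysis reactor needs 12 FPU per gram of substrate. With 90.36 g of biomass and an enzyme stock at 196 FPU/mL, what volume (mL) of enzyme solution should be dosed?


V = dosage * m_sub / activity
V = 12 * 90.36 / 196
V = 5.5322 mL

5.5322 mL


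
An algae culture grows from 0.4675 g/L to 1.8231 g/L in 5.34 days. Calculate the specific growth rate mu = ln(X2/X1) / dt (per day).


mu = ln(X2/X1) / dt
= ln(1.8231/0.4675) / 5.34
= 0.2548 per day

0.2548 per day


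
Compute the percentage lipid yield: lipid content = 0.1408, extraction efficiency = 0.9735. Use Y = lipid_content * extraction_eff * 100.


Y = lipid_content * extraction_eff * 100
= 0.1408 * 0.9735 * 100
= 13.7069%

13.7069%


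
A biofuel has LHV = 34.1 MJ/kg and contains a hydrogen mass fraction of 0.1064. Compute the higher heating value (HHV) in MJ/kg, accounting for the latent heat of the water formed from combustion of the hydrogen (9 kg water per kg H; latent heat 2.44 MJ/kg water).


HHV = LHV + H_frac * 9 * 2.44
= 34.1 + 0.1064 * 9 * 2.44
= 36.4365 MJ/kg

36.4365 MJ/kg


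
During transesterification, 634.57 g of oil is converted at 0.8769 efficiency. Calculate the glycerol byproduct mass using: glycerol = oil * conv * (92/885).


glycerol = oil * conv * (92/885)
= 634.57 * 0.8769 * 92 / 885
= 57.8461 g

57.8461 g


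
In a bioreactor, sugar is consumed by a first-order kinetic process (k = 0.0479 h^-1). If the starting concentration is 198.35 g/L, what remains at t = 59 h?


S = S0 * exp(-k * t)
S = 198.35 * exp(-0.0479 * 59)
S = 11.7509 g/L

11.7509 g/L


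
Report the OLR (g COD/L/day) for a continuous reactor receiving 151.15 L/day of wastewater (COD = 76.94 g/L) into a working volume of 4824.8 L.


OLR = Q * S / V
= 151.15 * 76.94 / 4824.8
= 2.4104 g/L/day

2.4104 g/L/day


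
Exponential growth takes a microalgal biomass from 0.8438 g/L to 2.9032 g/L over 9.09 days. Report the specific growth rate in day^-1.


mu = ln(X2/X1) / dt
= ln(2.9032/0.8438) / 9.09
= 0.1359 per day

0.1359 per day


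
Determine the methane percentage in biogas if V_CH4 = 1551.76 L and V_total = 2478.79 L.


CH4% = V_CH4 / V_total * 100
= 1551.76 / 2478.79 * 100
= 62.6015%

62.6015%


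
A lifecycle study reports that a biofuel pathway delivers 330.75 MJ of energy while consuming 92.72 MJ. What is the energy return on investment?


EROI = E_out / E_in
= 330.75 / 92.72
= 3.5672

3.5672


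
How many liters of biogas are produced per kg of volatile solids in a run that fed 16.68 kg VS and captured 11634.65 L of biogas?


Y = V / VS
= 11634.65 / 16.68
= 697.5210 L/kg VS

697.5210 L/kg VS


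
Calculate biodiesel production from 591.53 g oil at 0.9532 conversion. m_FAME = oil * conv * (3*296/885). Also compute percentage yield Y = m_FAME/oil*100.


m_FAME = oil * conv * (3 * 296 / 885) = oil * conv * (888/885)
= 591.53 * 0.9532 * 888 / 885
= 565.7577 g
Y = m_FAME / oil * 100 = conv * (888/885) * 100
= 0.9532 * 888 / 885 * 100
= 95.64%

565.7577 g FAME; Y = 95.64%


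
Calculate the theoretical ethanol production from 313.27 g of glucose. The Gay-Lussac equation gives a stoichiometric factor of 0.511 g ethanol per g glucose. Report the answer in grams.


Theoretical ethanol yield: m_EtOH = 0.511 * m_glucose
m_EtOH = 0.511 * 313.27 = 160.0810 g

160.0810 g


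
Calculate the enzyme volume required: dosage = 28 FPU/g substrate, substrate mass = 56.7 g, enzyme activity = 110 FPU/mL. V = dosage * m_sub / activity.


V = dosage * m_sub / activity
V = 28 * 56.7 / 110
V = 14.4327 mL

14.4327 mL


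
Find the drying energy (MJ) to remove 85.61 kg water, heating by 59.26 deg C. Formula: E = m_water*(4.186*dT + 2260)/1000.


E = m_water * (4.186 * dT + 2260) / 1000
= 85.61 * (4.186 * 59.26 + 2260) / 1000
= 214.7152 MJ

214.7152 MJ


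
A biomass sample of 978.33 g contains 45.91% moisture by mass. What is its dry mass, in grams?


Wd = Ww * (1 - MC/100)
= 978.33 * (1 - 45.91/100)
= 529.1787 g

529.1787 g


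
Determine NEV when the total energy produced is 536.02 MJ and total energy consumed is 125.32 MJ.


NEV = E_out - E_in
= 536.02 - 125.32
= 410.7000 MJ

410.7000 MJ


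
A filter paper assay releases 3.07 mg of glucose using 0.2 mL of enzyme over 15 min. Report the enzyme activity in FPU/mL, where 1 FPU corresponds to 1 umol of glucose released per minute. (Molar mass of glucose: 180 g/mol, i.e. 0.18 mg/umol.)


Activity = glucose_mg / (0.18 mg/umol * V_mL * t_min)
= 3.07 / (0.18 * 0.2 * 15)
= 5.6852 FPU/mL

5.6852 FPU/mL


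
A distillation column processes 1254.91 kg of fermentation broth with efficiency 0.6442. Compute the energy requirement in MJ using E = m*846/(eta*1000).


E = m * 846 / (eta * 1000)
= 1254.91 * 846 / (0.6442 * 1000)
= 1648.0190 MJ

1648.0190 MJ


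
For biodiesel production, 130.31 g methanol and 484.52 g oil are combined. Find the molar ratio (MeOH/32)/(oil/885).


Molar ratio = n_MeOH / n_oil = (MeOH/32) / (oil/885) = (MeOH * 885) / (32 * oil)
= (130.31 * 885) / (32 * 484.52)
= 7.4381

7.4381


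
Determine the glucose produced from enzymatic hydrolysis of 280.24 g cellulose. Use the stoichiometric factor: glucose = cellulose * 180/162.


glucose = cellulose * 180/162
= 280.24 * 180/162
= 311.3778 g

311.3778 g


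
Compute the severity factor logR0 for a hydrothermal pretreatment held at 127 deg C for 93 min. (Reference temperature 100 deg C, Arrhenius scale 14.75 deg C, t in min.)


logR0 = log10(t * exp((T - 100) / 14.75))
= log10(93 * exp((127 - 100) / 14.75))
= 2.7635

2.7635


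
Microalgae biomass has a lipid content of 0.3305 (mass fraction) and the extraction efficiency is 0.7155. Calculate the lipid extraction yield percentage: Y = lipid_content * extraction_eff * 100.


Y = lipid_content * extraction_eff * 100
= 0.3305 * 0.7155 * 100
= 23.6473%

23.6473%


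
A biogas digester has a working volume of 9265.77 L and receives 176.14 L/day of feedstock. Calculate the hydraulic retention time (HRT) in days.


HRT = V / Q
= 9265.77 / 176.14
= 52.6046 days

52.6046 days


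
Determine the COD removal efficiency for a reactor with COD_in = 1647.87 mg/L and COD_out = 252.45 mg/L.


eta = (COD_in - COD_out) / COD_in * 100
= (1647.87 - 252.45) / 1647.87 * 100
= 84.6802%

84.6802%


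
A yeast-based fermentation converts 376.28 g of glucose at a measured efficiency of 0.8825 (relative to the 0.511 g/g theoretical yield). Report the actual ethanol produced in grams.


Actual ethanol: m = 0.511 * 376.28 * 0.8825
m = 169.6863 g

169.6863 g


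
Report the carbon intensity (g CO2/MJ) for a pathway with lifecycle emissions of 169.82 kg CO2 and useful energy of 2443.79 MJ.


CI = CO2 * 1000 / E
= 169.82 * 1000 / 2443.79
= 69.4904 g CO2/MJ

69.4904 g CO2/MJ


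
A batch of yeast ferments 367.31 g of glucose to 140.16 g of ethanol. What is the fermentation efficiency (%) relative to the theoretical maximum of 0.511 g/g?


Fermentation efficiency = (actual / (0.511 * glucose)) * 100
= (140.16 / (0.511 * 367.31)) * 100
= 74.6742%

74.6742%


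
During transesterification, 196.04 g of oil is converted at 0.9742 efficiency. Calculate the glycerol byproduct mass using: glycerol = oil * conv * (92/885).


glycerol = oil * conv * (92/885)
= 196.04 * 0.9742 * 92 / 885
= 19.8535 g

19.8535 g


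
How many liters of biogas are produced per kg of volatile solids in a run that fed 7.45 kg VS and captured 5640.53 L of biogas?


Y = V / VS
= 5640.53 / 7.45
= 757.1181 L/kg VS

757.1181 L/kg VS


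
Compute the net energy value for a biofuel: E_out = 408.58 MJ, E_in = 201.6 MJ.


NEV = E_out - E_in
= 408.58 - 201.6
= 206.9800 MJ

206.9800 MJ


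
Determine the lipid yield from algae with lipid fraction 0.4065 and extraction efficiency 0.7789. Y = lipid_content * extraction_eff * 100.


Y = lipid_content * extraction_eff * 100
= 0.4065 * 0.7789 * 100
= 31.6623%

31.6623%


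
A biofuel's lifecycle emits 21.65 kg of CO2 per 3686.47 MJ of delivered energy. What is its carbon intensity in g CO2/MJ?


CI = CO2 * 1000 / E
= 21.65 * 1000 / 3686.47
= 5.8728 g CO2/MJ

5.8728 g CO2/MJ


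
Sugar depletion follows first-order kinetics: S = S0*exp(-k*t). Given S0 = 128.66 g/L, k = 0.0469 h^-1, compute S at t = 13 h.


S = S0 * exp(-k * t)
S = 128.66 * exp(-0.0469 * 13)
S = 69.9285 g/L

69.9285 g/L


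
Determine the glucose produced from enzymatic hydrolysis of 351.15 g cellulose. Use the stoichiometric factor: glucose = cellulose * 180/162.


glucose = cellulose * 180/162
= 351.15 * 180/162
= 390.1667 g

390.1667 g


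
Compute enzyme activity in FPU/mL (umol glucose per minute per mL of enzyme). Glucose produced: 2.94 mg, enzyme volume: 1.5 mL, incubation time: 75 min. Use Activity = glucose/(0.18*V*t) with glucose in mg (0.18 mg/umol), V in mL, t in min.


Activity = glucose_mg / (0.18 mg/umol * V_mL * t_min)
= 2.94 / (0.18 * 1.5 * 75)
= 0.1452 FPU/mL

0.1452 FPU/mL


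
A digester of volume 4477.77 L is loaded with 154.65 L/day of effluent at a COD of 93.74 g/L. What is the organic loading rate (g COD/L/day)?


OLR = Q * S / V
= 154.65 * 93.74 / 4477.77
= 3.2375 g/L/day

3.2375 g/L/day


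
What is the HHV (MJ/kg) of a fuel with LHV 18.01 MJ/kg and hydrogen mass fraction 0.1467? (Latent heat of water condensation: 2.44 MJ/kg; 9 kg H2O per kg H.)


HHV = LHV + H_frac * 9 * 2.44
= 18.01 + 0.1467 * 9 * 2.44
= 21.2315 MJ/kg

21.2315 MJ/kg


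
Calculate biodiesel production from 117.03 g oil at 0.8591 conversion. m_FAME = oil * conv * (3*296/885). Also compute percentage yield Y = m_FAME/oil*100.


m_FAME = oil * conv * (3 * 296 / 885) = oil * conv * (888/885)
= 117.03 * 0.8591 * 888 / 885
= 100.8813 g
Y = m_FAME / oil * 100 = conv * (888/885) * 100
= 0.8591 * 888 / 885 * 100
= 86.20%

100.8813 g FAME; Y = 86.20%


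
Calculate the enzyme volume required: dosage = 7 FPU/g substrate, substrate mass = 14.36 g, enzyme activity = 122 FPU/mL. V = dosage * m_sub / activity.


V = dosage * m_sub / activity
V = 7 * 14.36 / 122
V = 0.8239 mL

0.8239 mL


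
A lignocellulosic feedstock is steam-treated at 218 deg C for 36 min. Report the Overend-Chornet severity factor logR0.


logR0 = log10(t * exp((T - 100) / 14.75))
= log10(36 * exp((218 - 100) / 14.75))
= 5.0307

5.0307


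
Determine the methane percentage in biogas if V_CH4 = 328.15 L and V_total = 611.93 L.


CH4% = V_CH4 / V_total * 100
= 328.15 / 611.93 * 100
= 53.6254%

53.6254%


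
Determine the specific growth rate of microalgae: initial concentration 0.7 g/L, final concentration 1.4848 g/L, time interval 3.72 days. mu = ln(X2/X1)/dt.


mu = ln(X2/X1) / dt
= ln(1.4848/0.7) / 3.72
= 0.2021 per day

0.2021 per day


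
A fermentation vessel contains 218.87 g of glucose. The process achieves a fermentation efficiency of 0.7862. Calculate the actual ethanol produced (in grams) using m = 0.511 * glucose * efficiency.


Actual ethanol: m = 0.511 * 218.87 * 0.7862
m = 87.9306 g

87.9306 g


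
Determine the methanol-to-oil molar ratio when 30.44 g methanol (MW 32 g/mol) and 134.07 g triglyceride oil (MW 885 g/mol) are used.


Molar ratio = n_MeOH / n_oil = (MeOH/32) / (oil/885) = (MeOH * 885) / (32 * oil)
= (30.44 * 885) / (32 * 134.07)
= 6.2792

6.2792


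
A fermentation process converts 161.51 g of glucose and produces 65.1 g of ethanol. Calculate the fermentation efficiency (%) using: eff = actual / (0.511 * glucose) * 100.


Fermentation efficiency = (actual / (0.511 * glucose)) * 100
= (65.1 / (0.511 * 161.51)) * 100
= 78.8789%

78.8789%


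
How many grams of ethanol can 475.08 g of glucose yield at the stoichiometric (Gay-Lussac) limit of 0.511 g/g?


Theoretical ethanol yield: m_EtOH = 0.511 * m_glucose
m_EtOH = 0.511 * 475.08 = 242.7659 g

242.7659 g


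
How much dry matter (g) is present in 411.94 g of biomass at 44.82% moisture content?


Wd = Ww * (1 - MC/100)
= 411.94 * (1 - 44.82/100)
= 227.3085 g

227.3085 g


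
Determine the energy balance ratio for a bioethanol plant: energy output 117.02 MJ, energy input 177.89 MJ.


EROI = E_out / E_in
= 117.02 / 177.89
= 0.6578

0.6578


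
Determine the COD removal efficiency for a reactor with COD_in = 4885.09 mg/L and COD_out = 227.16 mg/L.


eta = (COD_in - COD_out) / COD_in * 100
= (4885.09 - 227.16) / 4885.09 * 100
= 95.3499%

95.3499%


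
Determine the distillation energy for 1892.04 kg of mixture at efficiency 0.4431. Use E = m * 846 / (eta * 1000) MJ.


E = m * 846 / (eta * 1000)
= 1892.04 * 846 / (0.4431 * 1000)
= 3612.4257 MJ

3612.4257 MJ


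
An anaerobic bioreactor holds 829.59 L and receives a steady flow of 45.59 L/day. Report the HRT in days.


HRT = V / Q
= 829.59 / 45.59
= 18.1968 days

18.1968 days


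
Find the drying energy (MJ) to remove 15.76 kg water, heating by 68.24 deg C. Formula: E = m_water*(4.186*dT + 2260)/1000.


E = m_water * (4.186 * dT + 2260) / 1000
= 15.76 * (4.186 * 68.24 + 2260) / 1000
= 40.1195 MJ

40.1195 MJ


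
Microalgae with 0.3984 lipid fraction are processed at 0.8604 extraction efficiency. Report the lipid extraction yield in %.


Y = lipid_content * extraction_eff * 100
= 0.3984 * 0.8604 * 100
= 34.2783%

34.2783%


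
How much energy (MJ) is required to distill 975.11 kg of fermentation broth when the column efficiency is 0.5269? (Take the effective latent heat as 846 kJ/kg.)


E = m * 846 / (eta * 1000)
= 975.11 * 846 / (0.5269 * 1000)
= 1565.6539 MJ

1565.6539 MJ


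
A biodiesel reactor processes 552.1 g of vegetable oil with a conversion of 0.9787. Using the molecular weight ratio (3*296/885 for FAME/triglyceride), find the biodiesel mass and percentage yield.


m_FAME = oil * conv * (3 * 296 / 885) = oil * conv * (888/885)
= 552.1 * 0.9787 * 888 / 885
= 542.1719 g
Y = m_FAME / oil * 100 = conv * (888/885) * 100
= 0.9787 * 888 / 885 * 100
= 98.20%

542.1719 g FAME; Y = 98.20%


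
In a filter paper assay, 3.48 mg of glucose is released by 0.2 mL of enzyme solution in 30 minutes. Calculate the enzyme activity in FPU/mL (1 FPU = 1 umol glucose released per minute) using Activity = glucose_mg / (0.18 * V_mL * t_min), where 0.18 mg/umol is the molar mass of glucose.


Activity = glucose_mg / (0.18 mg/umol * V_mL * t_min)
= 3.48 / (0.18 * 0.2 * 30)
= 3.2222 FPU/mL

3.2222 FPU/mL


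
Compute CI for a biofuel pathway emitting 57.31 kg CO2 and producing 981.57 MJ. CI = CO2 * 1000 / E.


CI = CO2 * 1000 / E
= 57.31 * 1000 / 981.57
= 58.3861 g CO2/MJ

58.3861 g CO2/MJ


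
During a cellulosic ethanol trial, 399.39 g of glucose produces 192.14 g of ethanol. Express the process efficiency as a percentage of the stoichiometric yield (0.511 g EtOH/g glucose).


Fermentation efficiency = (actual / (0.511 * glucose)) * 100
= (192.14 / (0.511 * 399.39)) * 100
= 94.1455%

94.1455%


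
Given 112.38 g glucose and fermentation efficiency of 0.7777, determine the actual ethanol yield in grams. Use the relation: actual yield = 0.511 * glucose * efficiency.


Actual ethanol: m = 0.511 * 112.38 * 0.7777
m = 44.6603 g

44.6603 g


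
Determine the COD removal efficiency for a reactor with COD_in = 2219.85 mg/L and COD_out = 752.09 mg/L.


eta = (COD_in - COD_out) / COD_in * 100
= (2219.85 - 752.09) / 2219.85 * 100
= 66.1198%

66.1198%


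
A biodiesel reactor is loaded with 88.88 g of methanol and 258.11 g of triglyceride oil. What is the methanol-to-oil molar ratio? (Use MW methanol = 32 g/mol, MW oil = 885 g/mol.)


Molar ratio = n_MeOH / n_oil = (MeOH/32) / (oil/885) = (MeOH * 885) / (32 * oil)
= (88.88 * 885) / (32 * 258.11)
= 9.5234

9.5234


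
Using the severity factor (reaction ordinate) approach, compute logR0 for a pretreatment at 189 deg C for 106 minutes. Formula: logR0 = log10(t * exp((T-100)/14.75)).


logR0 = log10(t * exp((T - 100) / 14.75))
= log10(106 * exp((189 - 100) / 14.75))
= 4.6458

4.6458


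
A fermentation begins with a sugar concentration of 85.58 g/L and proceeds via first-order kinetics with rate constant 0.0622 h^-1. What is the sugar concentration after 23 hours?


S = S0 * exp(-k * t)
S = 85.58 * exp(-0.0622 * 23)
S = 20.4678 g/L

20.4678 g/L


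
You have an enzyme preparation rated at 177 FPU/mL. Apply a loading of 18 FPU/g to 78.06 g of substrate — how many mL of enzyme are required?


V = dosage * m_sub / activity
V = 18 * 78.06 / 177
V = 7.9383 mL

7.9383 mL


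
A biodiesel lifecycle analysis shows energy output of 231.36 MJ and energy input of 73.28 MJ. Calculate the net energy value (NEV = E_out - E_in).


NEV = E_out - E_in
= 231.36 - 73.28
= 158.0800 MJ

158.0800 MJ


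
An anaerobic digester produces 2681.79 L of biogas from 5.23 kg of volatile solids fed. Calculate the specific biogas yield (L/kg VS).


Y = V / VS
= 2681.79 / 5.23
= 512.7706 L/kg VS

512.7706 L/kg VS


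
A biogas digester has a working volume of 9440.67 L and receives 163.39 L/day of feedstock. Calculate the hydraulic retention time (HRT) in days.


HRT = V / Q
= 9440.67 / 163.39
= 57.7800 days

57.7800 days


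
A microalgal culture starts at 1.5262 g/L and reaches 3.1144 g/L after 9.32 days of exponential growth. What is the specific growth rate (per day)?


mu = ln(X2/X1) / dt
= ln(3.1144/1.5262) / 9.32
= 0.0765 per day

0.0765 per day


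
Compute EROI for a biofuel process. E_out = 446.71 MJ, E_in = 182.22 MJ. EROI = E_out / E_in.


EROI = E_out / E_in
= 446.71 / 182.22
= 2.4515

2.4515


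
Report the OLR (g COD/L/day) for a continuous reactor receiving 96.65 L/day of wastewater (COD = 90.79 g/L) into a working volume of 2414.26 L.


OLR = Q * S / V
= 96.65 * 90.79 / 2414.26
= 3.6346 g/L/day

3.6346 g/L/day


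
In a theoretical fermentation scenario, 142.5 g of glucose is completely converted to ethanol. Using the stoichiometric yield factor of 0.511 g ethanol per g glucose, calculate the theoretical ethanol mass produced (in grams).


Theoretical ethanol yield: m_EtOH = 0.511 * m_glucose
m_EtOH = 0.511 * 142.5 = 72.8175 g

72.8175 g


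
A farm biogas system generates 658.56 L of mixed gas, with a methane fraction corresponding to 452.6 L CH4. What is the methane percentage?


CH4% = V_CH4 / V_total * 100
= 452.6 / 658.56 * 100
= 68.7257%

68.7257%


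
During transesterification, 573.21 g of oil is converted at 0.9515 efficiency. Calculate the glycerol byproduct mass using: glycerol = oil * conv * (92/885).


glycerol = oil * conv * (92/885)
= 573.21 * 0.9515 * 92 / 885
= 56.6979 g

56.6979 g


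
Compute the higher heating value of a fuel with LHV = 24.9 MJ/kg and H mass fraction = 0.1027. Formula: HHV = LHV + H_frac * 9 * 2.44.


HHV = LHV + H_frac * 9 * 2.44
= 24.9 + 0.1027 * 9 * 2.44
= 27.1553 MJ/kg

27.1553 MJ/kg


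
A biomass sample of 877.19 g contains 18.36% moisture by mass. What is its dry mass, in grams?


Wd = Ww * (1 - MC/100)
= 877.19 * (1 - 18.36/100)
= 716.1379 g

716.1379 g


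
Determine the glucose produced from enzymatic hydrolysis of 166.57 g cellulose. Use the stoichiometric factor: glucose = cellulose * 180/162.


glucose = cellulose * 180/162
= 166.57 * 180/162
= 185.0778 g

185.0778 g


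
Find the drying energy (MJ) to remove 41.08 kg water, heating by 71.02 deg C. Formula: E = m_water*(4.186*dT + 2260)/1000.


E = m_water * (4.186 * dT + 2260) / 1000
= 41.08 * (4.186 * 71.02 + 2260) / 1000
= 105.0535 MJ

105.0535 MJ


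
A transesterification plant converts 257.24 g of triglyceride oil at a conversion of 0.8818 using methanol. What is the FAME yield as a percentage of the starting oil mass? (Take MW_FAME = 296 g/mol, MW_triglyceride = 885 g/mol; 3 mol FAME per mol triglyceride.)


m_FAME = oil * conv * (3 * 296 / 885) = oil * conv * (888/885)
= 257.24 * 0.8818 * 888 / 885
= 227.6032 g
Y = m_FAME / oil * 100 = conv * (888/885) * 100
= 0.8818 * 888 / 885 * 100
= 88.48%

88.48%


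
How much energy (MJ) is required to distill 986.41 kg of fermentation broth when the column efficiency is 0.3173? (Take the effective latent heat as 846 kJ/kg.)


E = m * 846 / (eta * 1000)
= 986.41 * 846 / (0.3173 * 1000)
= 2630.0122 MJ

2630.0122 MJ


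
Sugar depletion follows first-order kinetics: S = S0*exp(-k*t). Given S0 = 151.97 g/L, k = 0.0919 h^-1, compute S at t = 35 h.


S = S0 * exp(-k * t)
S = 151.97 * exp(-0.0919 * 35)
S = 6.0933 g/L

6.0933 g/L


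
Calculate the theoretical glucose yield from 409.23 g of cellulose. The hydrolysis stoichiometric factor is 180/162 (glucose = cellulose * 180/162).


glucose = cellulose * 180/162
= 409.23 * 180/162
= 454.7000 g

454.7000 g


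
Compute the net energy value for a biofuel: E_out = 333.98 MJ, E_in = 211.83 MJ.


NEV = E_out - E_in
= 333.98 - 211.83
= 122.1500 MJ

122.1500 MJ


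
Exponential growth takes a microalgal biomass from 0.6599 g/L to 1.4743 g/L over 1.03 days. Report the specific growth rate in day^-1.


mu = ln(X2/X1) / dt
= ln(1.4743/0.6599) / 1.03
= 0.7804 per day

0.7804 per day


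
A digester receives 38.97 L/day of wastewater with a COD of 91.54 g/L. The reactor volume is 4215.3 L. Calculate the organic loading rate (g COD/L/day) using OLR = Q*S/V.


OLR = Q * S / V
= 38.97 * 91.54 / 4215.3
= 0.8463 g/L/day

0.8463 g/L/day


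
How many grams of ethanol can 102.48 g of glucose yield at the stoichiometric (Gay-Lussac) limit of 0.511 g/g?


Theoretical ethanol yield: m_EtOH = 0.511 * m_glucose
m_EtOH = 0.511 * 102.48 = 52.3673 g

52.3673 g


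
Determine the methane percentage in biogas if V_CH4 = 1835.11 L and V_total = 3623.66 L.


CH4% = V_CH4 / V_total * 100
= 1835.11 / 3623.66 * 100
= 50.6424%

50.6424%


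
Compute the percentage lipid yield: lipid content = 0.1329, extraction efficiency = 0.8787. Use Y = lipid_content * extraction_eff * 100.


Y = lipid_content * extraction_eff * 100
= 0.1329 * 0.8787 * 100
= 11.6779%

11.6779%


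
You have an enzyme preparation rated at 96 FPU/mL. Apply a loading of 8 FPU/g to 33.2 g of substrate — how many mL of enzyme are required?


V = dosage * m_sub / activity
V = 8 * 33.2 / 96
V = 2.7667 mL

2.7667 mL


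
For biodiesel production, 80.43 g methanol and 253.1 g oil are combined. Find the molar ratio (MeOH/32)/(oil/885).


Molar ratio = n_MeOH / n_oil = (MeOH/32) / (oil/885) = (MeOH * 885) / (32 * oil)
= (80.43 * 885) / (32 * 253.1)
= 8.7886

8.7886


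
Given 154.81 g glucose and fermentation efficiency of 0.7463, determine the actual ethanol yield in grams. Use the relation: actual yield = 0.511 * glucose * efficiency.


Actual ethanol: m = 0.511 * 154.81 * 0.7463
m = 59.0382 g

59.0382 g


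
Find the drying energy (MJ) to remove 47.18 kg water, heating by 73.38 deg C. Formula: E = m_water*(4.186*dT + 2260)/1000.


E = m_water * (4.186 * dT + 2260) / 1000
= 47.18 * (4.186 * 73.38 + 2260) / 1000
= 121.1190 MJ

121.1190 MJ


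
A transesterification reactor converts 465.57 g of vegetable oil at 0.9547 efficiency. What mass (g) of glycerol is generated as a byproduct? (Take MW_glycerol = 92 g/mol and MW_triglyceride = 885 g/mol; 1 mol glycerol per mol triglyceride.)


glycerol = oil * conv * (92/885)
= 465.57 * 0.9547 * 92 / 885
= 46.2058 g

46.2058 g


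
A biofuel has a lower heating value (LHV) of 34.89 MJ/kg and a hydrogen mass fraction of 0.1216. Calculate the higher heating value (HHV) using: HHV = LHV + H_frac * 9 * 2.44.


HHV = LHV + H_frac * 9 * 2.44
= 34.89 + 0.1216 * 9 * 2.44
= 37.5603 MJ/kg

37.5603 MJ/kg


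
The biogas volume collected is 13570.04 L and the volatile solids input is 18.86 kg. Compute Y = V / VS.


Y = V / VS
= 13570.04 / 18.86
= 719.5143 L/kg VS

719.5143 L/kg VS


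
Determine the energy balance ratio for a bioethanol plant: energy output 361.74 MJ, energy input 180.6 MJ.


EROI = E_out / E_in
= 361.74 / 180.6
= 2.0030

2.0030


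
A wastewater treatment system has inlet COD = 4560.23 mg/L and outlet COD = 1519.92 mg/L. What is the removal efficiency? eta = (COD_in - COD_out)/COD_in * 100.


eta = (COD_in - COD_out) / COD_in * 100
= (4560.23 - 1519.92) / 4560.23 * 100
= 66.6701%

66.6701%


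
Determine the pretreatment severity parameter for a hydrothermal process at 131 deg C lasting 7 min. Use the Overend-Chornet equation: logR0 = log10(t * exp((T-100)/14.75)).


logR0 = log10(t * exp((T - 100) / 14.75))
= log10(7 * exp((131 - 100) / 14.75))
= 1.7579

1.7579


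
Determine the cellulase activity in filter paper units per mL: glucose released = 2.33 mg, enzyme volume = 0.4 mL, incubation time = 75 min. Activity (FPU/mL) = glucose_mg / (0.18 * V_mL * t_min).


Activity = glucose_mg / (0.18 mg/umol * V_mL * t_min)
= 2.33 / (0.18 * 0.4 * 75)
= 0.4315 FPU/mL

0.4315 FPU/mL


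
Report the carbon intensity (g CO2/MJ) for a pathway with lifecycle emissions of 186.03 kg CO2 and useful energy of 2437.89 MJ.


CI = CO2 * 1000 / E
= 186.03 * 1000 / 2437.89
= 76.3078 g CO2/MJ

76.3078 g CO2/MJ


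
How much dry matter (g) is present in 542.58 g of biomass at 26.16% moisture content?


Wd = Ww * (1 - MC/100)
= 542.58 * (1 - 26.16/100)
= 400.6411 g

400.6411 g


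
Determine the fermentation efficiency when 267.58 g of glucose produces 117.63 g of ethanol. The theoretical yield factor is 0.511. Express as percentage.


Fermentation efficiency = (actual / (0.511 * glucose)) * 100
= (117.63 / (0.511 * 267.58)) * 100
= 86.0287%

86.0287%


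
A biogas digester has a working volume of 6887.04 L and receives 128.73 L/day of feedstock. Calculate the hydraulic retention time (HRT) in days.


HRT = V / Q
= 6887.04 / 128.73
= 53.4999 days

53.4999 days


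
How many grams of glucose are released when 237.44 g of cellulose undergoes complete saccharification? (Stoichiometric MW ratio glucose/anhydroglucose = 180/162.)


glucose = cellulose * 180/162
= 237.44 * 180/162
= 263.8222 g

263.8222 g


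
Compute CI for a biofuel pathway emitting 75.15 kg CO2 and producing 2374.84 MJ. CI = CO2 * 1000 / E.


CI = CO2 * 1000 / E
= 75.15 * 1000 / 2374.84
= 31.6442 g CO2/MJ

31.6442 g CO2/MJ


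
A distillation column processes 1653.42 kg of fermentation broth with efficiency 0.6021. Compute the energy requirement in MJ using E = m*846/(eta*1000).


E = m * 846 / (eta * 1000)
= 1653.42 * 846 / (0.6021 * 1000)
= 2323.1910 MJ

2323.1910 MJ


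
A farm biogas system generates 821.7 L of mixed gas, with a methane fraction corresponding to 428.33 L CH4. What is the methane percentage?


CH4% = V_CH4 / V_total * 100
= 428.33 / 821.7 * 100
= 52.1273%

52.1273%


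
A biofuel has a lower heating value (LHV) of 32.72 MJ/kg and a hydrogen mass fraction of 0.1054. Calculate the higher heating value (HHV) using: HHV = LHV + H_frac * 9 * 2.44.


HHV = LHV + H_frac * 9 * 2.44
= 32.72 + 0.1054 * 9 * 2.44
= 35.0346 MJ/kg

35.0346 MJ/kg


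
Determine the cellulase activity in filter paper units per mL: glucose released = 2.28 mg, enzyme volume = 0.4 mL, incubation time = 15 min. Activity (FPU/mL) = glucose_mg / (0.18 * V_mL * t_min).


Activity = glucose_mg / (0.18 mg/umol * V_mL * t_min)
= 2.28 / (0.18 * 0.4 * 15)
= 2.1111 FPU/mL

2.1111 FPU/mL


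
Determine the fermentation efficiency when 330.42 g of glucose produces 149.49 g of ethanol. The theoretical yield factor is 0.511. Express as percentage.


Fermentation efficiency = (actual / (0.511 * glucose)) * 100
= (149.49 / (0.511 * 330.42)) * 100
= 88.5370%

88.5370%


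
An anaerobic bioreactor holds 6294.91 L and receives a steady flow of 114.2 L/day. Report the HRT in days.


HRT = V / Q
= 6294.91 / 114.2
= 55.1218 days

55.1218 days


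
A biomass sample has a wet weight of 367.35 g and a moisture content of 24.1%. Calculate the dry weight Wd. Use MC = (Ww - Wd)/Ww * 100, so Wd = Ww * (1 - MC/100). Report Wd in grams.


Wd = Ww * (1 - MC/100)
= 367.35 * (1 - 24.1/100)
= 278.8187 g

278.8187 g


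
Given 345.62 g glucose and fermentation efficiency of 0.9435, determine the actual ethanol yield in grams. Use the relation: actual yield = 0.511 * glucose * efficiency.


Actual ethanol: m = 0.511 * 345.62 * 0.9435
m = 166.6333 g

166.6333 g


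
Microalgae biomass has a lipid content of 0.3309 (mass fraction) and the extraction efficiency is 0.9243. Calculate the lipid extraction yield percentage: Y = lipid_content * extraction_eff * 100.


Y = lipid_content * extraction_eff * 100
= 0.3309 * 0.9243 * 100
= 30.5851%

30.5851%


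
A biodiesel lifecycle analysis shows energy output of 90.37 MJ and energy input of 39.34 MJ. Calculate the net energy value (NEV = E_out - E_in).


NEV = E_out - E_in
= 90.37 - 39.34
= 51.0300 MJ

51.0300 MJ


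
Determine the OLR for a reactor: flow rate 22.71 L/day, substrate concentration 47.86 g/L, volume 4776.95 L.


OLR = Q * S / V
= 22.71 * 47.86 / 4776.95
= 0.2275 g/L/day

0.2275 g/L/day


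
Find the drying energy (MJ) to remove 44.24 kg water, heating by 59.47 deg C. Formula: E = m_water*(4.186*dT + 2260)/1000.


E = m_water * (4.186 * dT + 2260) / 1000
= 44.24 * (4.186 * 59.47 + 2260) / 1000
= 110.9956 MJ

110.9956 MJ


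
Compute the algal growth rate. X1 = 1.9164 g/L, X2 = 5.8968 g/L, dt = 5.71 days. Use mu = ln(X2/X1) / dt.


mu = ln(X2/X1) / dt
= ln(5.8968/1.9164) / 5.71
= 0.1968 per day

0.1968 per day


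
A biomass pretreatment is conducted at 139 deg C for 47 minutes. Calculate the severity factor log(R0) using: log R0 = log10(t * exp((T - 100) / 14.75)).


logR0 = log10(t * exp((T - 100) / 14.75))
= log10(47 * exp((139 - 100) / 14.75))
= 2.8204

2.8204


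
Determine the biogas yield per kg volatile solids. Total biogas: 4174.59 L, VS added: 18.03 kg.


Y = V / VS
= 4174.59 / 18.03
= 231.5358 L/kg VS

231.5358 L/kg VS


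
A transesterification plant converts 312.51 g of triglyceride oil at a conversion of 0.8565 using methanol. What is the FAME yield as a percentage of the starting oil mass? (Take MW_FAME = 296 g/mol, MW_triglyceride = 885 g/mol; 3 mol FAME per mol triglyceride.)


m_FAME = oil * conv * (3 * 296 / 885) = oil * conv * (888/885)
= 312.51 * 0.8565 * 888 / 885
= 268.5722 g
Y = m_FAME / oil * 100 = conv * (888/885) * 100
= 0.8565 * 888 / 885 * 100
= 85.94%

85.94%


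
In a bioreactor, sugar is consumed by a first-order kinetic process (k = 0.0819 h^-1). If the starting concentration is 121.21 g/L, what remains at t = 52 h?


S = S0 * exp(-k * t)
S = 121.21 * exp(-0.0819 * 52)
S = 1.7138 g/L

1.7138 g/L


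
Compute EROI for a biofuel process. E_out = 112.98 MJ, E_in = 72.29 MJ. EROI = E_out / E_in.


EROI = E_out / E_in
= 112.98 / 72.29
= 1.5629

1.5629


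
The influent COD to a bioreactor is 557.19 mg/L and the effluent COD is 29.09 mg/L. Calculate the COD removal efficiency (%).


eta = (COD_in - COD_out) / COD_in * 100
= (557.19 - 29.09) / 557.19 * 100
= 94.7792%

94.7792%


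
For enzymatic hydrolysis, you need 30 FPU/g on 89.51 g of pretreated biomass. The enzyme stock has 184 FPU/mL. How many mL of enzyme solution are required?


V = dosage * m_sub / activity
V = 30 * 89.51 / 184
V = 14.5940 mL

14.5940 mL


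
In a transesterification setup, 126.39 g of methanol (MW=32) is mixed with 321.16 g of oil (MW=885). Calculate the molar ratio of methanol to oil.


Molar ratio = n_MeOH / n_oil = (MeOH/32) / (oil/885) = (MeOH * 885) / (32 * oil)
= (126.39 * 885) / (32 * 321.16)
= 10.8839

10.8839


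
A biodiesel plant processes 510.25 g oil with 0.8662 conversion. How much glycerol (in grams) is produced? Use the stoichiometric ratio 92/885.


glycerol = oil * conv * (92/885)
= 510.25 * 0.8662 * 92 / 885
= 45.9458 g

45.9458 g


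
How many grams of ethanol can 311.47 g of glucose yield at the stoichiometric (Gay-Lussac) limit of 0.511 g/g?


Theoretical ethanol yield: m_EtOH = 0.511 * m_glucose
m_EtOH = 0.511 * 311.47 = 159.1612 g

159.1612 g


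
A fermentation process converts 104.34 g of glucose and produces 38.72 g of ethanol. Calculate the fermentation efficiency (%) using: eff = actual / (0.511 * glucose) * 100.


Fermentation efficiency = (actual / (0.511 * glucose)) * 100
= (38.72 / (0.511 * 104.34)) * 100
= 72.6212%

72.6212%


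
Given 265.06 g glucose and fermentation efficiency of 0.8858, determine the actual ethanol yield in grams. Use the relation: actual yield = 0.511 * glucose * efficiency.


Actual ethanol: m = 0.511 * 265.06 * 0.8858
m = 119.9778 g

119.9778 g


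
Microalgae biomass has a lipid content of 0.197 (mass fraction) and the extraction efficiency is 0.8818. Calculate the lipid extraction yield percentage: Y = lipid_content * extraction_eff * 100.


Y = lipid_content * extraction_eff * 100
= 0.197 * 0.8818 * 100
= 17.3715%

17.3715%


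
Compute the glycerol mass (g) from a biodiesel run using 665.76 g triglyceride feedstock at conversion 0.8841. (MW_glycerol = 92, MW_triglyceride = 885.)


glycerol = oil * conv * (92/885)
= 665.76 * 0.8841 * 92 / 885
= 61.1876 g

61.1876 g


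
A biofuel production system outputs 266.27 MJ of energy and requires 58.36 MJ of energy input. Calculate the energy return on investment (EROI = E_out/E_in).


EROI = E_out / E_in
= 266.27 / 58.36
= 4.5625

4.5625


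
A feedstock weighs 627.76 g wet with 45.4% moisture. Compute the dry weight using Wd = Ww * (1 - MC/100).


Wd = Ww * (1 - MC/100)
= 627.76 * (1 - 45.4/100)
= 342.7570 g

342.7570 g


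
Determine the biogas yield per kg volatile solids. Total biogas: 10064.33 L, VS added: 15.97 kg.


Y = V / VS
= 10064.33 / 15.97
= 630.2023 L/kg VS

630.2023 L/kg VS


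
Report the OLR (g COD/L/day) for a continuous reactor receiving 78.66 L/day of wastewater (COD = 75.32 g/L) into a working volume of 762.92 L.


OLR = Q * S / V
= 78.66 * 75.32 / 762.92
= 7.7658 g/L/day

7.7658 g/L/day


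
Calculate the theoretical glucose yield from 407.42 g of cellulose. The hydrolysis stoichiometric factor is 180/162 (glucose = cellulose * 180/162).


glucose = cellulose * 180/162
= 407.42 * 180/162
= 452.6889 g

452.6889 g


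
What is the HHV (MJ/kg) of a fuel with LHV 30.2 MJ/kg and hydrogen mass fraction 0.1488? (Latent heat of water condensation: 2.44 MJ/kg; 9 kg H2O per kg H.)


HHV = LHV + H_frac * 9 * 2.44
= 30.2 + 0.1488 * 9 * 2.44
= 33.4676 MJ/kg

33.4676 MJ/kg


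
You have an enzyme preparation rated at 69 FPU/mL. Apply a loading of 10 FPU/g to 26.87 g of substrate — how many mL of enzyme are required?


V = dosage * m_sub / activity
V = 10 * 26.87 / 69
V = 3.8942 mL

3.8942 mL


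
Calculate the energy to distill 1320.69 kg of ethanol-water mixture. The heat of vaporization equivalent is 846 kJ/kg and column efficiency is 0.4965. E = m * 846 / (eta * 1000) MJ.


E = m * 846 / (eta * 1000)
= 1320.69 * 846 / (0.4965 * 1000)
= 2250.3600 MJ

2250.3600 MJ


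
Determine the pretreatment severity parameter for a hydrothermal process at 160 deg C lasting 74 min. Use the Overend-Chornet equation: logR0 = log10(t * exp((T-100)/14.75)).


logR0 = log10(t * exp((T - 100) / 14.75))
= log10(74 * exp((160 - 100) / 14.75))
= 3.6359

3.6359


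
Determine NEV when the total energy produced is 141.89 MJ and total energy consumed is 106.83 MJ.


NEV = E_out - E_in
= 141.89 - 106.83
= 35.0600 MJ

35.0600 MJ


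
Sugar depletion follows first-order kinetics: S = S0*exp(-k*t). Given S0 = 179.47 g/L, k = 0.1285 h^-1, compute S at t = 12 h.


S = S0 * exp(-k * t)
S = 179.47 * exp(-0.1285 * 12)
S = 38.3981 g/L

38.3981 g/L


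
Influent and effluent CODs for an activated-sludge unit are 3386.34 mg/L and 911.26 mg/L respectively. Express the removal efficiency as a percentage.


eta = (COD_in - COD_out) / COD_in * 100
= (3386.34 - 911.26) / 3386.34 * 100
= 73.0901%

73.0901%


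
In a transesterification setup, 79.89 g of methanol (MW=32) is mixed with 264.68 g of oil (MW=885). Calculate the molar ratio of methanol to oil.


Molar ratio = n_MeOH / n_oil = (MeOH/32) / (oil/885) = (MeOH * 885) / (32 * oil)
= (79.89 * 885) / (32 * 264.68)
= 8.3477

8.3477


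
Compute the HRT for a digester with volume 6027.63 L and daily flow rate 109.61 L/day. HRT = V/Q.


HRT = V / Q
= 6027.63 / 109.61
= 54.9916 days

54.9916 days


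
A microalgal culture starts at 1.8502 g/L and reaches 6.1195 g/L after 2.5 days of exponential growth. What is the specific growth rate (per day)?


mu = ln(X2/X1) / dt
= ln(6.1195/1.8502) / 2.5
= 0.4785 per day

0.4785 per day


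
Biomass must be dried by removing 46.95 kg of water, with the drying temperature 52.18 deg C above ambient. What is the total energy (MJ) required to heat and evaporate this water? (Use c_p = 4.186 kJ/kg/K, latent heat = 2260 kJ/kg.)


E = m_water * (4.186 * dT + 2260) / 1000
= 46.95 * (4.186 * 52.18 + 2260) / 1000
= 116.3621 MJ

116.3621 MJ


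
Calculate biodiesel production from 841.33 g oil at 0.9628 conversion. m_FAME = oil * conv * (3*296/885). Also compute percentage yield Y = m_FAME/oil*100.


m_FAME = oil * conv * (3 * 296 / 885) = oil * conv * (888/885)
= 841.33 * 0.9628 * 888 / 885
= 812.7784 g
Y = m_FAME / oil * 100 = conv * (888/885) * 100
= 0.9628 * 888 / 885 * 100
= 96.61%

812.7784 g FAME; Y = 96.61%


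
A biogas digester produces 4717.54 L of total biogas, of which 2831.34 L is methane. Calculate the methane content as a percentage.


CH4% = V_CH4 / V_total * 100
= 2831.34 / 4717.54 * 100
= 60.0173%

60.0173%


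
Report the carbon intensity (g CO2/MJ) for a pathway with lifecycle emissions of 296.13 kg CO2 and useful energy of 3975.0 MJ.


CI = CO2 * 1000 / E
= 296.13 * 1000 / 3975.0
= 74.4981 g CO2/MJ

74.4981 g CO2/MJ


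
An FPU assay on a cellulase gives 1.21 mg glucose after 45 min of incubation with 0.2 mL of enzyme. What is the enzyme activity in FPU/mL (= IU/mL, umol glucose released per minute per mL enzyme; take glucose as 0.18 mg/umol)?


Activity = glucose_mg / (0.18 mg/umol * V_mL * t_min)
= 1.21 / (0.18 * 0.2 * 45)
= 0.7469 FPU/mL

0.7469 FPU/mL


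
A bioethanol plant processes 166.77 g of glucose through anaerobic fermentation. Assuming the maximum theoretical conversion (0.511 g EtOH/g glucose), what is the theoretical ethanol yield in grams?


Theoretical ethanol yield: m_EtOH = 0.511 * m_glucose
m_EtOH = 0.511 * 166.77 = 85.2195 g

85.2195 g


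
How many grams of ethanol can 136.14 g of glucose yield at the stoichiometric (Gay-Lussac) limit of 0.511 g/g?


Theoretical ethanol yield: m_EtOH = 0.511 * m_glucose
m_EtOH = 0.511 * 136.14 = 69.5675 g

69.5675 g


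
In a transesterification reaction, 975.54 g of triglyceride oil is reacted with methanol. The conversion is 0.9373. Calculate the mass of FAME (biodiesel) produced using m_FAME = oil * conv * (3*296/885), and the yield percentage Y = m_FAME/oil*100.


m_FAME = oil * conv * (3 * 296 / 885) = oil * conv * (888/885)
= 975.54 * 0.9373 * 888 / 885
= 917.4732 g
Y = m_FAME / oil * 100 = conv * (888/885) * 100
= 0.9373 * 888 / 885 * 100
= 94.05%

917.4732 g FAME; Y = 94.05%
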